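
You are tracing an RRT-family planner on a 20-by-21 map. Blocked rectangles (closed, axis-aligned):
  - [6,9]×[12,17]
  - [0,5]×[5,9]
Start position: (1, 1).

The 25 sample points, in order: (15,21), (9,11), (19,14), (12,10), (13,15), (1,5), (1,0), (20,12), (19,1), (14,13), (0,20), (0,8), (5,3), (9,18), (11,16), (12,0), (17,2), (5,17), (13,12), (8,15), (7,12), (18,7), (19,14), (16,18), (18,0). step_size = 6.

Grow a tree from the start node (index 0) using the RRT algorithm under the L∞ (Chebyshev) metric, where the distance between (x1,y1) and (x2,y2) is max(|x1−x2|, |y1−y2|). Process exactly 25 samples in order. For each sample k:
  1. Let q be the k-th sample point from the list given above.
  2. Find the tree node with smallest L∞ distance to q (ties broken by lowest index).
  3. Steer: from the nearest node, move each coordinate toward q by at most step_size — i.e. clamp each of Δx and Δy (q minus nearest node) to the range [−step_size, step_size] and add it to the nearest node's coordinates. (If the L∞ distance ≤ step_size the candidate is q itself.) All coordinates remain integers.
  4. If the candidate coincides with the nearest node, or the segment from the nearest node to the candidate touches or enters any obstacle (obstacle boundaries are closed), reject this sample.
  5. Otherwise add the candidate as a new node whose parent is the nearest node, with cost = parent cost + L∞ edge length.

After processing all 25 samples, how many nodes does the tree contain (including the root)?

1. q=(15,21) nearest=0 d=20 new=(7,7) → blocked by [0,5]×[5,9], reject
2. q=(9,11) nearest=0 d=10 new=(7,7) → blocked by [0,5]×[5,9], reject
3. q=(19,14) nearest=0 d=18 new=(7,7) → blocked by [0,5]×[5,9], reject
4. q=(12,10) nearest=0 d=11 new=(7,7) → blocked by [0,5]×[5,9], reject
5. q=(13,15) nearest=0 d=14 new=(7,7) → blocked by [0,5]×[5,9], reject
6. q=(1,5) nearest=0 d=4 new=(1,5) → blocked by [0,5]×[5,9], reject
7. q=(1,0) nearest=0 d=1 new=(1,0) → add node 1 parent=0 cost=1
8. q=(20,12) nearest=0 d=19 new=(7,7) → blocked by [0,5]×[5,9], reject
9. q=(19,1) nearest=0 d=18 new=(7,1) → add node 2 parent=0 cost=6
10. q=(14,13) nearest=2 d=12 new=(13,7) → add node 3 parent=2 cost=12
11. q=(0,20) nearest=3 d=13 new=(7,13) → blocked by [6,9]×[12,17], reject
12. q=(0,8) nearest=0 d=7 new=(0,7) → blocked by [0,5]×[5,9], reject
13. q=(5,3) nearest=2 d=2 new=(5,3) → add node 4 parent=2 cost=8
14. q=(9,18) nearest=3 d=11 new=(9,13) → blocked by [6,9]×[12,17], reject
15. q=(11,16) nearest=3 d=9 new=(11,13) → add node 5 parent=3 cost=18
16. q=(12,0) nearest=2 d=5 new=(12,0) → add node 6 parent=2 cost=11
17. q=(17,2) nearest=3 d=5 new=(17,2) → add node 7 parent=3 cost=17
18. q=(5,17) nearest=5 d=6 new=(5,17) → blocked by [6,9]×[12,17], reject
19. q=(13,12) nearest=5 d=2 new=(13,12) → add node 8 parent=5 cost=20
20. q=(8,15) nearest=5 d=3 new=(8,15) → blocked by [6,9]×[12,17], reject
21. q=(7,12) nearest=5 d=4 new=(7,12) → blocked by [6,9]×[12,17], reject
22. q=(18,7) nearest=3 d=5 new=(18,7) → add node 9 parent=3 cost=17
23. q=(19,14) nearest=8 d=6 new=(19,14) → add node 10 parent=8 cost=26
24. q=(16,18) nearest=10 d=4 new=(16,18) → add node 11 parent=10 cost=30
25. q=(18,0) nearest=7 d=2 new=(18,0) → add node 12 parent=7 cost=19

Node count: 13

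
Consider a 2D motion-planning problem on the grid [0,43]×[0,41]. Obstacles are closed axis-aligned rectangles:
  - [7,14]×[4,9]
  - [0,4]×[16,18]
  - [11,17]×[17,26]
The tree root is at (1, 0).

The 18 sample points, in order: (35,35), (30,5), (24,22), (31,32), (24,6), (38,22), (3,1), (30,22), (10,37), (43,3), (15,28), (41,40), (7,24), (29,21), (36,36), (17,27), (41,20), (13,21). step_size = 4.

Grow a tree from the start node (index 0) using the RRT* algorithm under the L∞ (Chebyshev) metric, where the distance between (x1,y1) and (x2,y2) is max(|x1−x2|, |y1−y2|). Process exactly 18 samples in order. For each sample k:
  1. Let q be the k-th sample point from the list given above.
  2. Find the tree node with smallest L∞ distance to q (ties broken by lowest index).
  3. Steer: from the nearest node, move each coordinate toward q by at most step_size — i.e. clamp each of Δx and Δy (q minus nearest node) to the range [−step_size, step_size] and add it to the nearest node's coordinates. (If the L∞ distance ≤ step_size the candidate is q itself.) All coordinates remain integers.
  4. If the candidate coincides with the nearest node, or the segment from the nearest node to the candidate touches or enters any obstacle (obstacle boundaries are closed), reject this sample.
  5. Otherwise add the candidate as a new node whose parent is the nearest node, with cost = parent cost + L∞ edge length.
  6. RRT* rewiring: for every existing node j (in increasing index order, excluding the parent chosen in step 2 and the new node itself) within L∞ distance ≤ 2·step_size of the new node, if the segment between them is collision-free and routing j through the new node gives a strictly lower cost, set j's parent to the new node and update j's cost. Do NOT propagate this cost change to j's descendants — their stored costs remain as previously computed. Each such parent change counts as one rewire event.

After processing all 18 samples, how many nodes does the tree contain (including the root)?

Node count: 4

1. q=(35,35) nearest=0 d=35 new=(5,4) → add node 1 parent=0 cost=4
2. q=(30,5) nearest=1 d=25 new=(9,5) → blocked by [7,14]×[4,9], reject
3. q=(24,22) nearest=1 d=19 new=(9,8) → blocked by [7,14]×[4,9], reject
4. q=(31,32) nearest=1 d=28 new=(9,8) → blocked by [7,14]×[4,9], reject
5. q=(24,6) nearest=1 d=19 new=(9,6) → blocked by [7,14]×[4,9], reject
6. q=(38,22) nearest=1 d=33 new=(9,8) → blocked by [7,14]×[4,9], reject
7. q=(3,1) nearest=0 d=2 new=(3,1) → add node 2 parent=0 cost=2
8. q=(30,22) nearest=1 d=25 new=(9,8) → blocked by [7,14]×[4,9], reject
9. q=(10,37) nearest=1 d=33 new=(9,8) → blocked by [7,14]×[4,9], reject
10. q=(43,3) nearest=1 d=38 new=(9,3) → add node 3 parent=1 cost=8
11. q=(15,28) nearest=1 d=24 new=(9,8) → blocked by [7,14]×[4,9], reject
12. q=(41,40) nearest=1 d=36 new=(9,8) → blocked by [7,14]×[4,9], reject
13. q=(7,24) nearest=1 d=20 new=(7,8) → blocked by [7,14]×[4,9], reject
14. q=(29,21) nearest=3 d=20 new=(13,7) → blocked by [7,14]×[4,9], reject
15. q=(36,36) nearest=1 d=32 new=(9,8) → blocked by [7,14]×[4,9], reject
16. q=(17,27) nearest=1 d=23 new=(9,8) → blocked by [7,14]×[4,9], reject
17. q=(41,20) nearest=3 d=32 new=(13,7) → blocked by [7,14]×[4,9], reject
18. q=(13,21) nearest=1 d=17 new=(9,8) → blocked by [7,14]×[4,9], reject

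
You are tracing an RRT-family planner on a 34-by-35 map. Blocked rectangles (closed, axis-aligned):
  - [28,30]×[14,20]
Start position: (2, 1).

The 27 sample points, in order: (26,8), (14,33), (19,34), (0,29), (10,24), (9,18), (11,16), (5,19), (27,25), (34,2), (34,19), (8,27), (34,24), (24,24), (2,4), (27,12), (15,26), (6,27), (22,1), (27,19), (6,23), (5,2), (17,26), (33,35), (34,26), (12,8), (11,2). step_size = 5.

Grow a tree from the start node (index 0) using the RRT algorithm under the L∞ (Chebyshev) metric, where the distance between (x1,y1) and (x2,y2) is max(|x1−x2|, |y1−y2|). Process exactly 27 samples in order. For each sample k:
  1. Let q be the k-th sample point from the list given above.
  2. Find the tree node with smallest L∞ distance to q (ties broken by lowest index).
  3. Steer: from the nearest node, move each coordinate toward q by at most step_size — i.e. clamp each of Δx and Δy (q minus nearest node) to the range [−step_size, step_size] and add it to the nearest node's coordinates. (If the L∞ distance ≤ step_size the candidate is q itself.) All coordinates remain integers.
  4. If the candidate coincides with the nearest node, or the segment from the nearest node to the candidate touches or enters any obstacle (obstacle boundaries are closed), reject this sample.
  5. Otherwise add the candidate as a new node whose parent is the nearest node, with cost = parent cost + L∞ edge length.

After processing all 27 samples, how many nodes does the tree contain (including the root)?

Node count: 26

1. q=(26,8) nearest=0 d=24 new=(7,6) → add node 1 parent=0 cost=5
2. q=(14,33) nearest=1 d=27 new=(12,11) → add node 2 parent=1 cost=10
3. q=(19,34) nearest=2 d=23 new=(17,16) → add node 3 parent=2 cost=15
4. q=(0,29) nearest=3 d=17 new=(12,21) → add node 4 parent=3 cost=20
5. q=(10,24) nearest=4 d=3 new=(10,24) → add node 5 parent=4 cost=23
6. q=(9,18) nearest=4 d=3 new=(9,18) → add node 6 parent=4 cost=23
7. q=(11,16) nearest=6 d=2 new=(11,16) → add node 7 parent=6 cost=25
8. q=(5,19) nearest=6 d=4 new=(5,19) → add node 8 parent=6 cost=27
9. q=(27,25) nearest=3 d=10 new=(22,21) → add node 9 parent=3 cost=20
10. q=(34,2) nearest=3 d=17 new=(22,11) → add node 10 parent=3 cost=20
11. q=(34,19) nearest=9 d=12 new=(27,19) → add node 11 parent=9 cost=25
12. q=(8,27) nearest=5 d=3 new=(8,27) → add node 12 parent=5 cost=26
13. q=(34,24) nearest=11 d=7 new=(32,24) → blocked by [28,30]×[14,20], reject
14. q=(24,24) nearest=9 d=3 new=(24,24) → add node 13 parent=9 cost=23
15. q=(2,4) nearest=0 d=3 new=(2,4) → add node 14 parent=0 cost=3
16. q=(27,12) nearest=10 d=5 new=(27,12) → add node 15 parent=10 cost=25
17. q=(15,26) nearest=4 d=5 new=(15,26) → add node 16 parent=4 cost=25
18. q=(6,27) nearest=12 d=2 new=(6,27) → add node 17 parent=12 cost=28
19. q=(22,1) nearest=2 d=10 new=(17,6) → add node 18 parent=2 cost=15
20. q=(27,19) nearest=11 d=0 → coincident, reject
21. q=(6,23) nearest=5 d=4 new=(6,23) → add node 19 parent=5 cost=27
22. q=(5,2) nearest=0 d=3 new=(5,2) → add node 20 parent=0 cost=3
23. q=(17,26) nearest=16 d=2 new=(17,26) → add node 21 parent=16 cost=27
24. q=(33,35) nearest=13 d=11 new=(29,29) → add node 22 parent=13 cost=28
25. q=(34,26) nearest=22 d=5 new=(34,26) → add node 23 parent=22 cost=33
26. q=(12,8) nearest=2 d=3 new=(12,8) → add node 24 parent=2 cost=13
27. q=(11,2) nearest=1 d=4 new=(11,2) → add node 25 parent=1 cost=9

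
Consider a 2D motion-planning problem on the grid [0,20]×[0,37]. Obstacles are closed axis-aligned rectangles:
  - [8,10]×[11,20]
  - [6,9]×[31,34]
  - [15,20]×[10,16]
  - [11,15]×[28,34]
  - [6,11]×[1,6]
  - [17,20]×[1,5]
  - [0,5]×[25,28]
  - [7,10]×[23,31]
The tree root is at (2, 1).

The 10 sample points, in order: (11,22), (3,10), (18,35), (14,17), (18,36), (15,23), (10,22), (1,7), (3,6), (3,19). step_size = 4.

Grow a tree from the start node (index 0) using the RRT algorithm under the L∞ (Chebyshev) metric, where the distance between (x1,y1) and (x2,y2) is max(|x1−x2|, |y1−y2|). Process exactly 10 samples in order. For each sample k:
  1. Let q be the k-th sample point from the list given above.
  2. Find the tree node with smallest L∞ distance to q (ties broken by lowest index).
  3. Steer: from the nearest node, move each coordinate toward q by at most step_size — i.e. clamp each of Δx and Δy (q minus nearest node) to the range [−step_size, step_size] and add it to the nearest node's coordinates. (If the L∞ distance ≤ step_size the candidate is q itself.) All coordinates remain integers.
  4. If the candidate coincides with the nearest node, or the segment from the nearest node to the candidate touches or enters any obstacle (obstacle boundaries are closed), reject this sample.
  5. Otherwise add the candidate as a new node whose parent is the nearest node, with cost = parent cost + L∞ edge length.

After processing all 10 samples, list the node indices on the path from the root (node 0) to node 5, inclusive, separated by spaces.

Path: 0 1 2 5

1. q=(11,22) nearest=0 d=21 new=(6,5) → blocked by [6,11]×[1,6], reject
2. q=(3,10) nearest=0 d=9 new=(3,5) → add node 1 parent=0 cost=4
3. q=(18,35) nearest=1 d=30 new=(7,9) → add node 2 parent=1 cost=8
4. q=(14,17) nearest=2 d=8 new=(11,13) → blocked by [8,10]×[11,20], reject
5. q=(18,36) nearest=2 d=27 new=(11,13) → blocked by [8,10]×[11,20], reject
6. q=(15,23) nearest=2 d=14 new=(11,13) → blocked by [8,10]×[11,20], reject
7. q=(10,22) nearest=2 d=13 new=(10,13) → blocked by [8,10]×[11,20], reject
8. q=(1,7) nearest=1 d=2 new=(1,7) → add node 3 parent=1 cost=6
9. q=(3,6) nearest=1 d=1 new=(3,6) → add node 4 parent=1 cost=5
10. q=(3,19) nearest=2 d=10 new=(3,13) → add node 5 parent=2 cost=12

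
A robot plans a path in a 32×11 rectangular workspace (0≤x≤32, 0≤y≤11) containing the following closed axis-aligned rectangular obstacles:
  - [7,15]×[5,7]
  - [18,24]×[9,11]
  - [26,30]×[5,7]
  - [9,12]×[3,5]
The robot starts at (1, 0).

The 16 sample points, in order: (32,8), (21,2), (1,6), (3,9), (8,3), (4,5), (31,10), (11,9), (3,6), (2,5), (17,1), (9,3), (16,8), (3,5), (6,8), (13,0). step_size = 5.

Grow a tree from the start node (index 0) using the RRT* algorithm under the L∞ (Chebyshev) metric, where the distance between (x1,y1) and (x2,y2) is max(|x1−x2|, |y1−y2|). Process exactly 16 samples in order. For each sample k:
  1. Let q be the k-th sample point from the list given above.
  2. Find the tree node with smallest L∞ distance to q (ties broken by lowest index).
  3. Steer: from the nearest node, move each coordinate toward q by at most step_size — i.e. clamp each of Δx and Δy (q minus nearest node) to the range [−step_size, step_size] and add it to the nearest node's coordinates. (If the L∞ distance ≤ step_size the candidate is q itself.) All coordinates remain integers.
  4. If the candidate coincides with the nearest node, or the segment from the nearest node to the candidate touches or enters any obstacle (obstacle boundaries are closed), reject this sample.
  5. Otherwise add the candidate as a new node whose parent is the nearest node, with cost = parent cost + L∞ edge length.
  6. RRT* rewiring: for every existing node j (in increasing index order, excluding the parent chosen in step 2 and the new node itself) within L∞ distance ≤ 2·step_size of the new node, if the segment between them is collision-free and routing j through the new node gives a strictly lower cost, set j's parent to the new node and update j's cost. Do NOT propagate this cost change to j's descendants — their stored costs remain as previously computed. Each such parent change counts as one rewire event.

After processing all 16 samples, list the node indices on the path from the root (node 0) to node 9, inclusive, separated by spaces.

Path: 0 1 4 8 9

1. q=(32,8) nearest=0 d=31 new=(6,5) → add node 1 parent=0 cost=5
2. q=(21,2) nearest=1 d=15 new=(11,2) → blocked by [9,12]×[3,5], reject
3. q=(1,6) nearest=1 d=5 new=(1,6) → add node 2 parent=1 cost=10
4. q=(3,9) nearest=2 d=3 new=(3,9) → add node 3 parent=2 cost=13
5. q=(8,3) nearest=1 d=2 new=(8,3) → add node 4 parent=1 cost=7
6. q=(4,5) nearest=1 d=2 new=(4,5) → add node 5 parent=1 cost=7; rewire 3→5 (11<13)
7. q=(31,10) nearest=4 d=23 new=(13,8) → blocked by [7,15]×[5,7], reject
8. q=(11,9) nearest=1 d=5 new=(11,9) → blocked by [7,15]×[5,7], reject
9. q=(3,6) nearest=5 d=1 new=(3,6) → add node 6 parent=5 cost=8
10. q=(2,5) nearest=2 d=1 new=(2,5) → add node 7 parent=2 cost=11
11. q=(17,1) nearest=4 d=9 new=(13,1) → add node 8 parent=4 cost=12
12. q=(9,3) nearest=4 d=1 new=(9,3) → blocked by [9,12]×[3,5], reject
13. q=(16,8) nearest=8 d=7 new=(16,6) → add node 9 parent=8 cost=17
14. q=(3,5) nearest=5 d=1 new=(3,5) → add node 10 parent=5 cost=8; rewire 7→10 (9<11)
15. q=(6,8) nearest=1 d=3 new=(6,8) → add node 11 parent=1 cost=8
16. q=(13,0) nearest=8 d=1 new=(13,0) → add node 12 parent=8 cost=13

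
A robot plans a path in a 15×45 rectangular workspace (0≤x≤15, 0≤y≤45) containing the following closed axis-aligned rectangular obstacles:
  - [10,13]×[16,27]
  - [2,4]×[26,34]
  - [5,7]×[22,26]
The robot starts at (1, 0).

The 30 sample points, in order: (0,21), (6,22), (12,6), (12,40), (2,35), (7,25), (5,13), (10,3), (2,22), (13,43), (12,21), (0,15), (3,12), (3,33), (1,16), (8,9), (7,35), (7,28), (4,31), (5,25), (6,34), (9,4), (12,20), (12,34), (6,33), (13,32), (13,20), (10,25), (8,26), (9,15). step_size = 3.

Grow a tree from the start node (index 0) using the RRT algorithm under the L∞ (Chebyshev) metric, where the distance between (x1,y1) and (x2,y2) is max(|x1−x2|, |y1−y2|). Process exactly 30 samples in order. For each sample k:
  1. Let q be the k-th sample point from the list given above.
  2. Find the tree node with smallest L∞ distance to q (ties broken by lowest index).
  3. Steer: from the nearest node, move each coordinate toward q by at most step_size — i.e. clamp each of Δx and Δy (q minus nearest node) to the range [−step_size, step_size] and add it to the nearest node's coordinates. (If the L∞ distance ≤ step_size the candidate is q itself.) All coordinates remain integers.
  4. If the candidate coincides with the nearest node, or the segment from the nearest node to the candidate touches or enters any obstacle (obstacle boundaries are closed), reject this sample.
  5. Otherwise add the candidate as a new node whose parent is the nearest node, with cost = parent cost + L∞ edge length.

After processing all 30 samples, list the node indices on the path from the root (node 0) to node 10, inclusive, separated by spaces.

Path: 0 1 2 4 5 6 9 10

1. q=(0,21) nearest=0 d=21 new=(0,3) → add node 1 parent=0 cost=3
2. q=(6,22) nearest=1 d=19 new=(3,6) → add node 2 parent=1 cost=6
3. q=(12,6) nearest=2 d=9 new=(6,6) → add node 3 parent=2 cost=9
4. q=(12,40) nearest=2 d=34 new=(6,9) → add node 4 parent=2 cost=9
5. q=(2,35) nearest=4 d=26 new=(3,12) → add node 5 parent=4 cost=12
6. q=(7,25) nearest=5 d=13 new=(6,15) → add node 6 parent=5 cost=15
7. q=(5,13) nearest=5 d=2 new=(5,13) → add node 7 parent=5 cost=14
8. q=(10,3) nearest=3 d=4 new=(9,3) → add node 8 parent=3 cost=12
9. q=(2,22) nearest=6 d=7 new=(3,18) → add node 9 parent=6 cost=18
10. q=(13,43) nearest=9 d=25 new=(6,21) → add node 10 parent=9 cost=21
11. q=(12,21) nearest=6 d=6 new=(9,18) → add node 11 parent=6 cost=18
12. q=(0,15) nearest=5 d=3 new=(0,15) → add node 12 parent=5 cost=15
13. q=(3,12) nearest=5 d=0 → coincident, reject
14. q=(3,33) nearest=10 d=12 new=(3,24) → blocked by [5,7]×[22,26], reject
15. q=(1,16) nearest=12 d=1 new=(1,16) → add node 13 parent=12 cost=16
16. q=(8,9) nearest=4 d=2 new=(8,9) → add node 14 parent=4 cost=11
17. q=(7,35) nearest=10 d=14 new=(7,24) → blocked by [5,7]×[22,26], reject
18. q=(7,28) nearest=10 d=7 new=(7,24) → blocked by [5,7]×[22,26], reject
19. q=(4,31) nearest=10 d=10 new=(4,24) → blocked by [5,7]×[22,26], reject
20. q=(5,25) nearest=10 d=4 new=(5,24) → blocked by [5,7]×[22,26], reject
21. q=(6,34) nearest=10 d=13 new=(6,24) → blocked by [5,7]×[22,26], reject
22. q=(9,4) nearest=8 d=1 new=(9,4) → add node 15 parent=8 cost=13
23. q=(12,20) nearest=11 d=3 new=(12,20) → blocked by [10,13]×[16,27], reject
24. q=(12,34) nearest=10 d=13 new=(9,24) → blocked by [5,7]×[22,26], reject
25. q=(6,33) nearest=10 d=12 new=(6,24) → blocked by [5,7]×[22,26], reject
26. q=(13,32) nearest=10 d=11 new=(9,24) → blocked by [5,7]×[22,26], reject
27. q=(13,20) nearest=11 d=4 new=(12,20) → blocked by [10,13]×[16,27], reject
28. q=(10,25) nearest=10 d=4 new=(9,24) → blocked by [5,7]×[22,26], reject
29. q=(8,26) nearest=10 d=5 new=(8,24) → blocked by [5,7]×[22,26], reject
30. q=(9,15) nearest=6 d=3 new=(9,15) → add node 16 parent=6 cost=18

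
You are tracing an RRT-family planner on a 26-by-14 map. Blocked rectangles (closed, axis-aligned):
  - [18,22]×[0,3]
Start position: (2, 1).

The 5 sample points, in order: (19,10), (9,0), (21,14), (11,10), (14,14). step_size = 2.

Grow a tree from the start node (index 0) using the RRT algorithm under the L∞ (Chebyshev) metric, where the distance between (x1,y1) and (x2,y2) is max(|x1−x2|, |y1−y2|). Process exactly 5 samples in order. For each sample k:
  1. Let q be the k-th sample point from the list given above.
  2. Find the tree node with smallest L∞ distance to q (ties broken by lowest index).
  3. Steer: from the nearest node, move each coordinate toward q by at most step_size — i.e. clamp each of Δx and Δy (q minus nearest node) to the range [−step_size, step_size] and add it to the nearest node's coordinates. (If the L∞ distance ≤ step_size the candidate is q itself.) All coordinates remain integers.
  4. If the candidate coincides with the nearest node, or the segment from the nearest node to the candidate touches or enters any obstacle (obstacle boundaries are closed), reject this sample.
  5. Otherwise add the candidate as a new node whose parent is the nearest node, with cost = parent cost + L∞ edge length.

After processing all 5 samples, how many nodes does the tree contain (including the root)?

Node count: 6

1. q=(19,10) nearest=0 d=17 new=(4,3) → add node 1 parent=0 cost=2
2. q=(9,0) nearest=1 d=5 new=(6,1) → add node 2 parent=1 cost=4
3. q=(21,14) nearest=2 d=15 new=(8,3) → add node 3 parent=2 cost=6
4. q=(11,10) nearest=1 d=7 new=(6,5) → add node 4 parent=1 cost=4
5. q=(14,14) nearest=4 d=9 new=(8,7) → add node 5 parent=4 cost=6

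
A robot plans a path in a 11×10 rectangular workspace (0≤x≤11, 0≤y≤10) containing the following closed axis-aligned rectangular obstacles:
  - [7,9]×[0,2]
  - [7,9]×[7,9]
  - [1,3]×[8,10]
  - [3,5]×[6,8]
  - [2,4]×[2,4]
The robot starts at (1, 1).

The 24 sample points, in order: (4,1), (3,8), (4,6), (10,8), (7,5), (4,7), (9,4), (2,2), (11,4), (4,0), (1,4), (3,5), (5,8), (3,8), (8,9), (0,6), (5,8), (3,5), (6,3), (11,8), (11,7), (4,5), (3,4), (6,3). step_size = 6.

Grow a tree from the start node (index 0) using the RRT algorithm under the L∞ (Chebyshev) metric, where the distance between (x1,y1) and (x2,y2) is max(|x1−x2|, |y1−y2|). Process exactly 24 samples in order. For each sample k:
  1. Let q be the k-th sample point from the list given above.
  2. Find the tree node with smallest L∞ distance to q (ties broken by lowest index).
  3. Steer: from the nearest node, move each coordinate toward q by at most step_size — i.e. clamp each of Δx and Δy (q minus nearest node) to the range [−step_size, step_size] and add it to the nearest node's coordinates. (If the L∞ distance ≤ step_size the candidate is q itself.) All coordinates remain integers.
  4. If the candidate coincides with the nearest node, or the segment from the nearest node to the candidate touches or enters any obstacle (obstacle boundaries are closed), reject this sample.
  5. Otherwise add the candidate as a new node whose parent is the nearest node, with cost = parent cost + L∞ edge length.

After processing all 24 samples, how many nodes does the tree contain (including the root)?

Node count: 14

1. q=(4,1) nearest=0 d=3 new=(4,1) → add node 1 parent=0 cost=3
2. q=(3,8) nearest=0 d=7 new=(3,7) → blocked by [3,5]×[6,8], reject
3. q=(4,6) nearest=0 d=5 new=(4,6) → blocked by [3,5]×[6,8], reject
4. q=(10,8) nearest=1 d=7 new=(10,7) → add node 2 parent=1 cost=9
5. q=(7,5) nearest=2 d=3 new=(7,5) → add node 3 parent=2 cost=12
6. q=(4,7) nearest=3 d=3 new=(4,7) → blocked by [3,5]×[6,8], reject
7. q=(9,4) nearest=3 d=2 new=(9,4) → add node 4 parent=3 cost=14
8. q=(2,2) nearest=0 d=1 new=(2,2) → blocked by [2,4]×[2,4], reject
9. q=(11,4) nearest=4 d=2 new=(11,4) → add node 5 parent=4 cost=16
10. q=(4,0) nearest=1 d=1 new=(4,0) → add node 6 parent=1 cost=4
11. q=(1,4) nearest=0 d=3 new=(1,4) → add node 7 parent=0 cost=3
12. q=(3,5) nearest=7 d=2 new=(3,5) → add node 8 parent=7 cost=5
13. q=(5,8) nearest=3 d=3 new=(5,8) → blocked by [3,5]×[6,8], reject
14. q=(3,8) nearest=8 d=3 new=(3,8) → blocked by [1,3]×[8,10], reject
15. q=(8,9) nearest=2 d=2 new=(8,9) → blocked by [7,9]×[7,9], reject
16. q=(0,6) nearest=7 d=2 new=(0,6) → add node 9 parent=7 cost=5
17. q=(5,8) nearest=3 d=3 new=(5,8) → blocked by [3,5]×[6,8], reject
18. q=(3,5) nearest=8 d=0 → coincident, reject
19. q=(6,3) nearest=1 d=2 new=(6,3) → add node 10 parent=1 cost=5
20. q=(11,8) nearest=2 d=1 new=(11,8) → add node 11 parent=2 cost=10
21. q=(11,7) nearest=2 d=1 new=(11,7) → add node 12 parent=2 cost=10
22. q=(4,5) nearest=8 d=1 new=(4,5) → add node 13 parent=8 cost=6
23. q=(3,4) nearest=8 d=1 new=(3,4) → blocked by [2,4]×[2,4], reject
24. q=(6,3) nearest=10 d=0 → coincident, reject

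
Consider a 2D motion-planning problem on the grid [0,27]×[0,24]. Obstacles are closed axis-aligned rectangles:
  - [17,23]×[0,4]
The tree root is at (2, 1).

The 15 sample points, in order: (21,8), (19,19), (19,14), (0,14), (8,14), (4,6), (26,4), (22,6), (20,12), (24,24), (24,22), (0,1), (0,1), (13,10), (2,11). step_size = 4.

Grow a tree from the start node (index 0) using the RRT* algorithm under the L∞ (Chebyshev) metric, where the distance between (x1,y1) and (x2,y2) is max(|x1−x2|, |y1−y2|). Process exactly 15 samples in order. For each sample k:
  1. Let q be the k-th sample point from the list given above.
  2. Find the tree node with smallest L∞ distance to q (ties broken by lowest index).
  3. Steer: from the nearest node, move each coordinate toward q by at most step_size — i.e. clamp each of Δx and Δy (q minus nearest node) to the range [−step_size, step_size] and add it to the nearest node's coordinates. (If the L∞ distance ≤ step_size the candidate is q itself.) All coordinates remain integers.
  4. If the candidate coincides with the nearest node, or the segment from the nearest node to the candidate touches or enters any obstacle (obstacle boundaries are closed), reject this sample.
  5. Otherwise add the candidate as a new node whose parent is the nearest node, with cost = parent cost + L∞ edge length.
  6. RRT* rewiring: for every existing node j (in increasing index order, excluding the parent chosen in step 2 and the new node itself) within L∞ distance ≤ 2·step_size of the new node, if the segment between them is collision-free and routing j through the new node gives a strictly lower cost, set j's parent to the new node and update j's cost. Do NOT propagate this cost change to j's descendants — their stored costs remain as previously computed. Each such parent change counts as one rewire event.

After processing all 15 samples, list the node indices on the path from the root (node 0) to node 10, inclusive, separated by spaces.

Path: 0 1 2 3 10

1. q=(21,8) nearest=0 d=19 new=(6,5) → add node 1 parent=0 cost=4
2. q=(19,19) nearest=1 d=14 new=(10,9) → add node 2 parent=1 cost=8
3. q=(19,14) nearest=2 d=9 new=(14,13) → add node 3 parent=2 cost=12
4. q=(0,14) nearest=1 d=9 new=(2,9) → add node 4 parent=1 cost=8
5. q=(8,14) nearest=2 d=5 new=(8,13) → add node 5 parent=2 cost=12
6. q=(4,6) nearest=1 d=2 new=(4,6) → add node 6 parent=1 cost=6
7. q=(26,4) nearest=3 d=12 new=(18,9) → add node 7 parent=3 cost=16
8. q=(22,6) nearest=7 d=4 new=(22,6) → add node 8 parent=7 cost=20
9. q=(20,12) nearest=7 d=3 new=(20,12) → add node 9 parent=7 cost=19
10. q=(24,24) nearest=3 d=11 new=(18,17) → add node 10 parent=3 cost=16
11. q=(24,22) nearest=10 d=6 new=(22,21) → add node 11 parent=10 cost=20
12. q=(0,1) nearest=0 d=2 new=(0,1) → add node 12 parent=0 cost=2
13. q=(0,1) nearest=12 d=0 → coincident, reject
14. q=(13,10) nearest=2 d=3 new=(13,10) → add node 13 parent=2 cost=11; rewire 9→13 (18<19)
15. q=(2,11) nearest=4 d=2 new=(2,11) → add node 14 parent=4 cost=10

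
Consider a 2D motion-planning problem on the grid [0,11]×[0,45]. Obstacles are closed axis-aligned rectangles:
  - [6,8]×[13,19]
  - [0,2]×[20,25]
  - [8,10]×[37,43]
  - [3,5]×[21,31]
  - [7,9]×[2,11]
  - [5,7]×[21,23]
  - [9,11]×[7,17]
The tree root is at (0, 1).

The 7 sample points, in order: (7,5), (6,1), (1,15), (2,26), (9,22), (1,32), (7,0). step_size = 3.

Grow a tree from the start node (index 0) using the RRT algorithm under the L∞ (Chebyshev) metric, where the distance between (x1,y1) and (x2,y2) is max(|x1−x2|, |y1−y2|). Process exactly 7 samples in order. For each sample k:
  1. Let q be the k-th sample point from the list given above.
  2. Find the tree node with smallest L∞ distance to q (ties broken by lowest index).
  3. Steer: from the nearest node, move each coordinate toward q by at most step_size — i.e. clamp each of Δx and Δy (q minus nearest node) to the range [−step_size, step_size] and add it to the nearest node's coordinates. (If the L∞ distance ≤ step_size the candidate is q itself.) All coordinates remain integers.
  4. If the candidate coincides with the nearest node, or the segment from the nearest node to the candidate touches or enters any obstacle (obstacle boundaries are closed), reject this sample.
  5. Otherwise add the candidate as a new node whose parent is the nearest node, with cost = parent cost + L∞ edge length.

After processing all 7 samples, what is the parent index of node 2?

1. q=(7,5) nearest=0 d=7 new=(3,4) → add node 1 parent=0 cost=3
2. q=(6,1) nearest=1 d=3 new=(6,1) → add node 2 parent=1 cost=6
3. q=(1,15) nearest=1 d=11 new=(1,7) → add node 3 parent=1 cost=6
4. q=(2,26) nearest=3 d=19 new=(2,10) → add node 4 parent=3 cost=9
5. q=(9,22) nearest=4 d=12 new=(5,13) → add node 5 parent=4 cost=12
6. q=(1,32) nearest=5 d=19 new=(2,16) → add node 6 parent=5 cost=15
7. q=(7,0) nearest=2 d=1 new=(7,0) → add node 7 parent=2 cost=7

Parent of node 2: 1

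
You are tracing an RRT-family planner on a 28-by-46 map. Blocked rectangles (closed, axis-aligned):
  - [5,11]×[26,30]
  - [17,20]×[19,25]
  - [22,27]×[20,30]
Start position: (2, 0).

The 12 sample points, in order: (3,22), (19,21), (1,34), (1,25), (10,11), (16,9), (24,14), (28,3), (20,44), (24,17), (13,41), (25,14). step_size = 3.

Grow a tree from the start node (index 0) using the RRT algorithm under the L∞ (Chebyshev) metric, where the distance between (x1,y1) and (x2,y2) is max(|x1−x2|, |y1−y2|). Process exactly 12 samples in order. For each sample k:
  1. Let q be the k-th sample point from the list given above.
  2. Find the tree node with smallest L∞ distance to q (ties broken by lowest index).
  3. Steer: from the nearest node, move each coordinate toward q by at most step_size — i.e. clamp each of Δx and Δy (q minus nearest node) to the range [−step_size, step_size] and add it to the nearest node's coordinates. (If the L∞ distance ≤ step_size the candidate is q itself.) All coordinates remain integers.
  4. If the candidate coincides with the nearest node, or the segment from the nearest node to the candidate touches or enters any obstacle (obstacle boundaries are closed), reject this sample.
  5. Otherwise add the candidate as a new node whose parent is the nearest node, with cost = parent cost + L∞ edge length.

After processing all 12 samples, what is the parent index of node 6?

1. q=(3,22) nearest=0 d=22 new=(3,3) → add node 1 parent=0 cost=3
2. q=(19,21) nearest=1 d=18 new=(6,6) → add node 2 parent=1 cost=6
3. q=(1,34) nearest=2 d=28 new=(3,9) → add node 3 parent=2 cost=9
4. q=(1,25) nearest=3 d=16 new=(1,12) → add node 4 parent=3 cost=12
5. q=(10,11) nearest=2 d=5 new=(9,9) → add node 5 parent=2 cost=9
6. q=(16,9) nearest=5 d=7 new=(12,9) → add node 6 parent=5 cost=12
7. q=(24,14) nearest=6 d=12 new=(15,12) → add node 7 parent=6 cost=15
8. q=(28,3) nearest=7 d=13 new=(18,9) → add node 8 parent=7 cost=18
9. q=(20,44) nearest=4 d=32 new=(4,15) → add node 9 parent=4 cost=15
10. q=(24,17) nearest=8 d=8 new=(21,12) → add node 10 parent=8 cost=21
11. q=(13,41) nearest=9 d=26 new=(7,18) → add node 11 parent=9 cost=18
12. q=(25,14) nearest=10 d=4 new=(24,14) → add node 12 parent=10 cost=24

Parent of node 6: 5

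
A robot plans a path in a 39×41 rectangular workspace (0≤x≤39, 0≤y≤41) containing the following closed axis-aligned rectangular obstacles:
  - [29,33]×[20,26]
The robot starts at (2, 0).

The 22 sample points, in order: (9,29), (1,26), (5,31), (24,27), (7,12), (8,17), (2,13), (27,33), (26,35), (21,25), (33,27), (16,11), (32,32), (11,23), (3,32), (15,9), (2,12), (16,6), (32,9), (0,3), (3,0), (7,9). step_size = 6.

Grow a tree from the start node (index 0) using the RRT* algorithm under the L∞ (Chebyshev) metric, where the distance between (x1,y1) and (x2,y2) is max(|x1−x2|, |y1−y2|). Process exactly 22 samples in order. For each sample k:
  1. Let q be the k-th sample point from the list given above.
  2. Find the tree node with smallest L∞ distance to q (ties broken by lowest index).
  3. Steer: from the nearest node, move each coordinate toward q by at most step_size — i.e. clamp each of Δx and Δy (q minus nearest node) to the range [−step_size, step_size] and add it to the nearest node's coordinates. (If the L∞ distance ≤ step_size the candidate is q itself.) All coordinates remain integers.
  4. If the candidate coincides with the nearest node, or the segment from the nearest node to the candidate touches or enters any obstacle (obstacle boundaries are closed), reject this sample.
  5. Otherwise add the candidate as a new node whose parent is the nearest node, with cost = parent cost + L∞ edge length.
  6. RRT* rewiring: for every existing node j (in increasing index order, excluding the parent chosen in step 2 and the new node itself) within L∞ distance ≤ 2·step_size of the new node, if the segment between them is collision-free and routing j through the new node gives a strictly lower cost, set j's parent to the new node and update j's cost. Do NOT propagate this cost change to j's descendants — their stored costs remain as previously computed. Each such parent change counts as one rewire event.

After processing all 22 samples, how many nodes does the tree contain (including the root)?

1. q=(9,29) nearest=0 d=29 new=(8,6) → add node 1 parent=0 cost=6
2. q=(1,26) nearest=1 d=20 new=(2,12) → add node 2 parent=1 cost=12
3. q=(5,31) nearest=2 d=19 new=(5,18) → add node 3 parent=2 cost=18
4. q=(24,27) nearest=3 d=19 new=(11,24) → add node 4 parent=3 cost=24
5. q=(7,12) nearest=2 d=5 new=(7,12) → add node 5 parent=2 cost=17
6. q=(8,17) nearest=3 d=3 new=(8,17) → add node 6 parent=3 cost=21
7. q=(2,13) nearest=2 d=1 new=(2,13) → add node 7 parent=2 cost=13; rewire 6→7 (19<21)
8. q=(27,33) nearest=4 d=16 new=(17,30) → add node 8 parent=4 cost=30
9. q=(26,35) nearest=8 d=9 new=(23,35) → add node 9 parent=8 cost=36
10. q=(21,25) nearest=8 d=5 new=(21,25) → add node 10 parent=8 cost=35
11. q=(33,27) nearest=9 d=10 new=(29,29) → add node 11 parent=9 cost=42
12. q=(16,11) nearest=1 d=8 new=(14,11) → add node 12 parent=1 cost=12; rewire 6→12 (18<19)
13. q=(32,32) nearest=11 d=3 new=(32,32) → add node 13 parent=11 cost=45
14. q=(11,23) nearest=4 d=1 new=(11,23) → add node 14 parent=4 cost=25
15. q=(3,32) nearest=4 d=8 new=(5,30) → add node 15 parent=4 cost=30
16. q=(15,9) nearest=12 d=2 new=(15,9) → add node 16 parent=12 cost=14
17. q=(2,12) nearest=2 d=0 → coincident, reject
18. q=(16,6) nearest=16 d=3 new=(16,6) → add node 17 parent=16 cost=17
19. q=(32,9) nearest=10 d=16 new=(27,19) → add node 18 parent=10 cost=41
20. q=(0,3) nearest=0 d=3 new=(0,3) → add node 19 parent=0 cost=3; rewire 5→19 (12<17)
21. q=(3,0) nearest=0 d=1 new=(3,0) → add node 20 parent=0 cost=1; rewire 16→20 (13<14)
22. q=(7,9) nearest=1 d=3 new=(7,9) → add node 21 parent=1 cost=9; rewire 6→21 (17<18)

Node count: 22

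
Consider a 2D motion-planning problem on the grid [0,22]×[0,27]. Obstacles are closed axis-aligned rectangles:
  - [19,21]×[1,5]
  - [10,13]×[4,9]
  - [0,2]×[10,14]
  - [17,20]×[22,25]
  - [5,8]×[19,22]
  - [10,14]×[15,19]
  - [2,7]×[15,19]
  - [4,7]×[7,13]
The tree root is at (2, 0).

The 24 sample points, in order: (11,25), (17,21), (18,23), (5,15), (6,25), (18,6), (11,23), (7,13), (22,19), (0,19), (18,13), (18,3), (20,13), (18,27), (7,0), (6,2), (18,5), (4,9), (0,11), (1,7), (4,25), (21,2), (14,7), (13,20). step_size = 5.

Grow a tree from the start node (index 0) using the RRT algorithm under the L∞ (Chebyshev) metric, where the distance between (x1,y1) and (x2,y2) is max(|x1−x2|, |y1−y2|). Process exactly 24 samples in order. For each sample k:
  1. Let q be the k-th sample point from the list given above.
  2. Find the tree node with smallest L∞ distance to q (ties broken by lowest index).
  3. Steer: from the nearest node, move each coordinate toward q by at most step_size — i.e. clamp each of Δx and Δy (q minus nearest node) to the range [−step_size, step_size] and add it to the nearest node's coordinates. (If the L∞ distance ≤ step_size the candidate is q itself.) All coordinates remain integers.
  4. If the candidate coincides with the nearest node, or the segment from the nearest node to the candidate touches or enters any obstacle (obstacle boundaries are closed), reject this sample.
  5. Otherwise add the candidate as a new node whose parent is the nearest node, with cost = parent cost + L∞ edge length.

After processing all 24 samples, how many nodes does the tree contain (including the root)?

Node count: 8

1. q=(11,25) nearest=0 d=25 new=(7,5) → add node 1 parent=0 cost=5
2. q=(17,21) nearest=1 d=16 new=(12,10) → blocked by [10,13]×[4,9], reject
3. q=(18,23) nearest=1 d=18 new=(12,10) → blocked by [10,13]×[4,9], reject
4. q=(5,15) nearest=1 d=10 new=(5,10) → blocked by [4,7]×[7,13], reject
5. q=(6,25) nearest=1 d=20 new=(6,10) → blocked by [4,7]×[7,13], reject
6. q=(18,6) nearest=1 d=11 new=(12,6) → blocked by [10,13]×[4,9], reject
7. q=(11,23) nearest=1 d=18 new=(11,10) → blocked by [10,13]×[4,9], reject
8. q=(7,13) nearest=1 d=8 new=(7,10) → blocked by [4,7]×[7,13], reject
9. q=(22,19) nearest=1 d=15 new=(12,10) → blocked by [10,13]×[4,9], reject
10. q=(0,19) nearest=1 d=14 new=(2,10) → blocked by [0,2]×[10,14], reject
11. q=(18,13) nearest=1 d=11 new=(12,10) → blocked by [10,13]×[4,9], reject
12. q=(18,3) nearest=1 d=11 new=(12,3) → add node 2 parent=1 cost=10
13. q=(20,13) nearest=2 d=10 new=(17,8) → blocked by [10,13]×[4,9], reject
14. q=(18,27) nearest=1 d=22 new=(12,10) → blocked by [10,13]×[4,9], reject
15. q=(7,0) nearest=0 d=5 new=(7,0) → add node 3 parent=0 cost=5
16. q=(6,2) nearest=3 d=2 new=(6,2) → add node 4 parent=3 cost=7
17. q=(18,5) nearest=2 d=6 new=(17,5) → add node 5 parent=2 cost=15
18. q=(4,9) nearest=1 d=4 new=(4,9) → blocked by [4,7]×[7,13], reject
19. q=(0,11) nearest=1 d=7 new=(2,10) → blocked by [0,2]×[10,14], reject
20. q=(1,7) nearest=4 d=5 new=(1,7) → add node 6 parent=4 cost=12
21. q=(4,25) nearest=6 d=18 new=(4,12) → blocked by [4,7]×[7,13], reject
22. q=(21,2) nearest=5 d=4 new=(21,2) → blocked by [19,21]×[1,5], reject
23. q=(14,7) nearest=5 d=3 new=(14,7) → add node 7 parent=5 cost=18
24. q=(13,20) nearest=6 d=13 new=(6,12) → blocked by [4,7]×[7,13], reject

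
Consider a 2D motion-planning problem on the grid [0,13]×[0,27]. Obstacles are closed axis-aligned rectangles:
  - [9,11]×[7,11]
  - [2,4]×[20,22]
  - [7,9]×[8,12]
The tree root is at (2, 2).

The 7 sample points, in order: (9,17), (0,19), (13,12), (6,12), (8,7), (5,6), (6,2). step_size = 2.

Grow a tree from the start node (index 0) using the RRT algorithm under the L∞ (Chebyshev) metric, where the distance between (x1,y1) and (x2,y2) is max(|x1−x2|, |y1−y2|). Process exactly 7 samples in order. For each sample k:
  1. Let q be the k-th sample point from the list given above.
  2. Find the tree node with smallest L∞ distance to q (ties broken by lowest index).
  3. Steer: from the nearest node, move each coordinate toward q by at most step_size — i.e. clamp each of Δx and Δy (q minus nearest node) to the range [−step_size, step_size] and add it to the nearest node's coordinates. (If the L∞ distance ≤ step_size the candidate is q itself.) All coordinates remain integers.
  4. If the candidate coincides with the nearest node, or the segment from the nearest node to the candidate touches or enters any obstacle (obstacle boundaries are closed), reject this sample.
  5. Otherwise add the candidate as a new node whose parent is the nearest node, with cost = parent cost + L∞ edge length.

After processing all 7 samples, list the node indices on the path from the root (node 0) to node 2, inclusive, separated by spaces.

Path: 0 1 2

1. q=(9,17) nearest=0 d=15 new=(4,4) → add node 1 parent=0 cost=2
2. q=(0,19) nearest=1 d=15 new=(2,6) → add node 2 parent=1 cost=4
3. q=(13,12) nearest=1 d=9 new=(6,6) → add node 3 parent=1 cost=4
4. q=(6,12) nearest=2 d=6 new=(4,8) → add node 4 parent=2 cost=6
5. q=(8,7) nearest=3 d=2 new=(8,7) → add node 5 parent=3 cost=6
6. q=(5,6) nearest=3 d=1 new=(5,6) → add node 6 parent=3 cost=5
7. q=(6,2) nearest=1 d=2 new=(6,2) → add node 7 parent=1 cost=4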